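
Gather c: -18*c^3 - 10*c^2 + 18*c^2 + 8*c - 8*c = -18*c^3 + 8*c^2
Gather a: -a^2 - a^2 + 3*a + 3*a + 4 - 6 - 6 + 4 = -2*a^2 + 6*a - 4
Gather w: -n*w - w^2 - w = -w^2 + w*(-n - 1)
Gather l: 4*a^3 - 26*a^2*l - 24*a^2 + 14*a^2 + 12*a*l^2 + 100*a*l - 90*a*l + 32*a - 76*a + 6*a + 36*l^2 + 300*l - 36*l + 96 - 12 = 4*a^3 - 10*a^2 - 38*a + l^2*(12*a + 36) + l*(-26*a^2 + 10*a + 264) + 84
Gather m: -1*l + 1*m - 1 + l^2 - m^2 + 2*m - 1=l^2 - l - m^2 + 3*m - 2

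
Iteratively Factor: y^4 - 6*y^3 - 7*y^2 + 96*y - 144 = (y + 4)*(y^3 - 10*y^2 + 33*y - 36) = (y - 3)*(y + 4)*(y^2 - 7*y + 12) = (y - 3)^2*(y + 4)*(y - 4)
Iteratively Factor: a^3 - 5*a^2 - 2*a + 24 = (a - 4)*(a^2 - a - 6) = (a - 4)*(a + 2)*(a - 3)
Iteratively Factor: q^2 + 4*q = (q + 4)*(q)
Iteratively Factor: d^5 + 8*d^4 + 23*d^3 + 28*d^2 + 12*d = (d + 2)*(d^4 + 6*d^3 + 11*d^2 + 6*d) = (d + 1)*(d + 2)*(d^3 + 5*d^2 + 6*d) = (d + 1)*(d + 2)*(d + 3)*(d^2 + 2*d) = d*(d + 1)*(d + 2)*(d + 3)*(d + 2)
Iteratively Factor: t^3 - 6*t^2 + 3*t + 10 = (t + 1)*(t^2 - 7*t + 10) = (t - 2)*(t + 1)*(t - 5)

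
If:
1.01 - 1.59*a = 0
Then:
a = 0.64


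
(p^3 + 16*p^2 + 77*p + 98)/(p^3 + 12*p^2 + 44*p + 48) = (p^2 + 14*p + 49)/(p^2 + 10*p + 24)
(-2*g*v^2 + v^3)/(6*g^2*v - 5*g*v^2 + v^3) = v/(-3*g + v)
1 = 1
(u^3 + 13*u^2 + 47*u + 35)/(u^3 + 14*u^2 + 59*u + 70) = (u + 1)/(u + 2)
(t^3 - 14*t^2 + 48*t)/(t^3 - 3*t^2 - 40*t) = (t - 6)/(t + 5)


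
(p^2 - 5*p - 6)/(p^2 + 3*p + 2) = (p - 6)/(p + 2)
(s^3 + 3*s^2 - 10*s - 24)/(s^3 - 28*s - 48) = (s - 3)/(s - 6)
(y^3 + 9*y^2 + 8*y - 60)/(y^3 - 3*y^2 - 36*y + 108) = (y^2 + 3*y - 10)/(y^2 - 9*y + 18)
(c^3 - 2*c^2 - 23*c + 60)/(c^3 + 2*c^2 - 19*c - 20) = (c - 3)/(c + 1)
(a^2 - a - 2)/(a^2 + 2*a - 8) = (a + 1)/(a + 4)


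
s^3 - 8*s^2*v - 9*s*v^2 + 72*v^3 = (s - 8*v)*(s - 3*v)*(s + 3*v)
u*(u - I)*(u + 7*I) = u^3 + 6*I*u^2 + 7*u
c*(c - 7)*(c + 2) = c^3 - 5*c^2 - 14*c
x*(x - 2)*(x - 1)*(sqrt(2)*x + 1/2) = sqrt(2)*x^4 - 3*sqrt(2)*x^3 + x^3/2 - 3*x^2/2 + 2*sqrt(2)*x^2 + x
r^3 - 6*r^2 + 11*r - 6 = (r - 3)*(r - 2)*(r - 1)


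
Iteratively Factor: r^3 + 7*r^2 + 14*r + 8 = (r + 2)*(r^2 + 5*r + 4) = (r + 1)*(r + 2)*(r + 4)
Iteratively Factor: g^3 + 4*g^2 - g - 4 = (g + 1)*(g^2 + 3*g - 4) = (g + 1)*(g + 4)*(g - 1)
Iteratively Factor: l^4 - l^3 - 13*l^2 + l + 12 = (l - 4)*(l^3 + 3*l^2 - l - 3) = (l - 4)*(l - 1)*(l^2 + 4*l + 3) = (l - 4)*(l - 1)*(l + 3)*(l + 1)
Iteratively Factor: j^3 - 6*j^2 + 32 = (j - 4)*(j^2 - 2*j - 8) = (j - 4)*(j + 2)*(j - 4)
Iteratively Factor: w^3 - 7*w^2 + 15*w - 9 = (w - 3)*(w^2 - 4*w + 3) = (w - 3)^2*(w - 1)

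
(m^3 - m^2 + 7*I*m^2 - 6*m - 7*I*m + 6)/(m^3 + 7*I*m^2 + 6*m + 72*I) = (m^2 + m*(-1 + I) - I)/(m^2 + I*m + 12)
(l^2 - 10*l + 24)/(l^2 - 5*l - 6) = (l - 4)/(l + 1)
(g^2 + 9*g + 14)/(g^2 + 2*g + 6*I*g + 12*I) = (g + 7)/(g + 6*I)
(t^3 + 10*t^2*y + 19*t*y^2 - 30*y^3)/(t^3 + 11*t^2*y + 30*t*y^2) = (t - y)/t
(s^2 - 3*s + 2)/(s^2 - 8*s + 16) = (s^2 - 3*s + 2)/(s^2 - 8*s + 16)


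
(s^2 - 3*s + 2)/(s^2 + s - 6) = (s - 1)/(s + 3)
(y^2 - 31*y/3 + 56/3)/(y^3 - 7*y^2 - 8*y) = (y - 7/3)/(y*(y + 1))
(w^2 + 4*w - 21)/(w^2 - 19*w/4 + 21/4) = 4*(w + 7)/(4*w - 7)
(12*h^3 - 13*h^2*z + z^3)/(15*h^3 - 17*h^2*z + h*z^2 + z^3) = (4*h + z)/(5*h + z)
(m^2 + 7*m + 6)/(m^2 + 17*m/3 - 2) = 3*(m + 1)/(3*m - 1)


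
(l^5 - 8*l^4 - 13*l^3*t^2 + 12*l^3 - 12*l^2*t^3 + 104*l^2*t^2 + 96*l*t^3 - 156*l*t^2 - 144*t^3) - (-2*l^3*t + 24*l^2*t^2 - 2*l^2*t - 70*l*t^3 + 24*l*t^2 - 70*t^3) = l^5 - 8*l^4 - 13*l^3*t^2 + 2*l^3*t + 12*l^3 - 12*l^2*t^3 + 80*l^2*t^2 + 2*l^2*t + 166*l*t^3 - 180*l*t^2 - 74*t^3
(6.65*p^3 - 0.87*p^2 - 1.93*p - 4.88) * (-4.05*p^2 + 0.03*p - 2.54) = -26.9325*p^5 + 3.723*p^4 - 9.1006*p^3 + 21.9159*p^2 + 4.7558*p + 12.3952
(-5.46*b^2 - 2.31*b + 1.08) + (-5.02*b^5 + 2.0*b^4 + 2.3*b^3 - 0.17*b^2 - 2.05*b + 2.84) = -5.02*b^5 + 2.0*b^4 + 2.3*b^3 - 5.63*b^2 - 4.36*b + 3.92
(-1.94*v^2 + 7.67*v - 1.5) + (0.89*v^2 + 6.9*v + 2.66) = -1.05*v^2 + 14.57*v + 1.16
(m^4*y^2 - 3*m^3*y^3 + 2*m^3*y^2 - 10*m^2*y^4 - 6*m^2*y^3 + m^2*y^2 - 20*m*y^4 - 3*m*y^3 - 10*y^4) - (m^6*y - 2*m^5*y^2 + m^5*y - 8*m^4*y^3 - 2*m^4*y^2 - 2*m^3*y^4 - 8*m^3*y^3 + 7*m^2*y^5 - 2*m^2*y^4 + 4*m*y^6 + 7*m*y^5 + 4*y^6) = -m^6*y + 2*m^5*y^2 - m^5*y + 8*m^4*y^3 + 3*m^4*y^2 + 2*m^3*y^4 + 5*m^3*y^3 + 2*m^3*y^2 - 7*m^2*y^5 - 8*m^2*y^4 - 6*m^2*y^3 + m^2*y^2 - 4*m*y^6 - 7*m*y^5 - 20*m*y^4 - 3*m*y^3 - 4*y^6 - 10*y^4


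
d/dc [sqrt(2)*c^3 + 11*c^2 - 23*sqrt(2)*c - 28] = 3*sqrt(2)*c^2 + 22*c - 23*sqrt(2)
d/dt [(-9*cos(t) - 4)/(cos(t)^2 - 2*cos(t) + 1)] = -(9*cos(t) + 17)*sin(t)/(cos(t) - 1)^3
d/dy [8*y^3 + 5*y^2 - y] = 24*y^2 + 10*y - 1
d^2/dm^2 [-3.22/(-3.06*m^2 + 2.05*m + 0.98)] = (60.301584*m^2 - 40.39812*m - 3.22*(6.12*m - 2.05)*(12.24*m - 4.1) - 19.312272)/(-3.06*m^2 + 2.05*m + 0.98)^3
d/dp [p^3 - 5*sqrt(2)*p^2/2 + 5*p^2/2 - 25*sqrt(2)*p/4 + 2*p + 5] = 3*p^2 - 5*sqrt(2)*p + 5*p - 25*sqrt(2)/4 + 2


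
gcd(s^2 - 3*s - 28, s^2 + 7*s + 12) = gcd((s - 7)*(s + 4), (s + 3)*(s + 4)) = s + 4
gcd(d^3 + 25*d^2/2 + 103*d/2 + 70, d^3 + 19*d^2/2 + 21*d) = d + 7/2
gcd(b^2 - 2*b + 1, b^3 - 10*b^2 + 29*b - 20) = b - 1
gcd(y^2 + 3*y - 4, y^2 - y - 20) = y + 4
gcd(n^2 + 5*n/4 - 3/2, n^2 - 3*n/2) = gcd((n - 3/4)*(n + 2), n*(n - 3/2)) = 1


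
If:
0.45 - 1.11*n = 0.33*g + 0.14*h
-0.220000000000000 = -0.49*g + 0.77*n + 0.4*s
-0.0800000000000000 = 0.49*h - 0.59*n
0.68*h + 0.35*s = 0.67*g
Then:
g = -0.90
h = 0.56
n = 0.60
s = -2.81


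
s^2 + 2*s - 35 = (s - 5)*(s + 7)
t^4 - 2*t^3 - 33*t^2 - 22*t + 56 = (t - 7)*(t - 1)*(t + 2)*(t + 4)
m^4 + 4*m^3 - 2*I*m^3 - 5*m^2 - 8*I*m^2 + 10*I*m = m*(m - 1)*(m + 5)*(m - 2*I)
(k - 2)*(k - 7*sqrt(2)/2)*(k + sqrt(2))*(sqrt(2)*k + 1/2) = sqrt(2)*k^4 - 9*k^3/2 - 2*sqrt(2)*k^3 - 33*sqrt(2)*k^2/4 + 9*k^2 - 7*k/2 + 33*sqrt(2)*k/2 + 7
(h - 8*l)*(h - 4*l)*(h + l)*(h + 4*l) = h^4 - 7*h^3*l - 24*h^2*l^2 + 112*h*l^3 + 128*l^4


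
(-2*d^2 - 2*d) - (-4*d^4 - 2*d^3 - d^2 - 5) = 4*d^4 + 2*d^3 - d^2 - 2*d + 5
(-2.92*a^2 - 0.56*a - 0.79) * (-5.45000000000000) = 15.914*a^2 + 3.052*a + 4.3055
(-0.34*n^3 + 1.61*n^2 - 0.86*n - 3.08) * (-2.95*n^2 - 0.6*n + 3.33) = 1.003*n^5 - 4.5455*n^4 + 0.4388*n^3 + 14.9633*n^2 - 1.0158*n - 10.2564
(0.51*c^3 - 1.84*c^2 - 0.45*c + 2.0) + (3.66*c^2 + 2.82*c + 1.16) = 0.51*c^3 + 1.82*c^2 + 2.37*c + 3.16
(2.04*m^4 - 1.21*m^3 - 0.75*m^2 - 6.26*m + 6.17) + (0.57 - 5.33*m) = 2.04*m^4 - 1.21*m^3 - 0.75*m^2 - 11.59*m + 6.74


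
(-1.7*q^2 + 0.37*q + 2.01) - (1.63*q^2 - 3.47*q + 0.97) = -3.33*q^2 + 3.84*q + 1.04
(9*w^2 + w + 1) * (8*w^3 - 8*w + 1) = 72*w^5 + 8*w^4 - 64*w^3 + w^2 - 7*w + 1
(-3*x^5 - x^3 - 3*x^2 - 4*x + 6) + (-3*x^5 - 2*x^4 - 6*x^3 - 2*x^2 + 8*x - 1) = -6*x^5 - 2*x^4 - 7*x^3 - 5*x^2 + 4*x + 5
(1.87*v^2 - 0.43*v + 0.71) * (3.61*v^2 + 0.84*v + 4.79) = 6.7507*v^4 + 0.0185*v^3 + 11.1592*v^2 - 1.4633*v + 3.4009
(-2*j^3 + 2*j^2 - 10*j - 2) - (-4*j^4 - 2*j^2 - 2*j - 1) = 4*j^4 - 2*j^3 + 4*j^2 - 8*j - 1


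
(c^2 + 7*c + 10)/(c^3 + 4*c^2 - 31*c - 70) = (c + 5)/(c^2 + 2*c - 35)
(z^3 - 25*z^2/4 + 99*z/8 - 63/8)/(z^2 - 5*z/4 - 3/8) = (4*z^2 - 19*z + 21)/(4*z + 1)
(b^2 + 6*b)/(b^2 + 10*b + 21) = b*(b + 6)/(b^2 + 10*b + 21)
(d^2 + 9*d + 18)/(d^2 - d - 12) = (d + 6)/(d - 4)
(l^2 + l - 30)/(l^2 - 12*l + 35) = (l + 6)/(l - 7)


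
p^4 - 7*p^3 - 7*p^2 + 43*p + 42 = (p - 7)*(p - 3)*(p + 1)*(p + 2)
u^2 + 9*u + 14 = (u + 2)*(u + 7)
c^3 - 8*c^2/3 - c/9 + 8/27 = (c - 8/3)*(c - 1/3)*(c + 1/3)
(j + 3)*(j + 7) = j^2 + 10*j + 21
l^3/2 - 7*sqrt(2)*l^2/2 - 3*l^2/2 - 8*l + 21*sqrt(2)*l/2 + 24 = (l/2 + sqrt(2)/2)*(l - 3)*(l - 8*sqrt(2))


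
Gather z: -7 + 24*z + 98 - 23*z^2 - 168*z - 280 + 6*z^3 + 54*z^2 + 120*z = 6*z^3 + 31*z^2 - 24*z - 189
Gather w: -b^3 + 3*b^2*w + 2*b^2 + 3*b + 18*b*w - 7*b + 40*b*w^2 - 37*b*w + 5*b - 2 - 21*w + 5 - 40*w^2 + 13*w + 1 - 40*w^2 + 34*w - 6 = -b^3 + 2*b^2 + b + w^2*(40*b - 80) + w*(3*b^2 - 19*b + 26) - 2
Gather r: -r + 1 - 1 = -r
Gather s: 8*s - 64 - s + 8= 7*s - 56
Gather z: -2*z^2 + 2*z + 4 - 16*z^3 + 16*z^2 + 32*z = -16*z^3 + 14*z^2 + 34*z + 4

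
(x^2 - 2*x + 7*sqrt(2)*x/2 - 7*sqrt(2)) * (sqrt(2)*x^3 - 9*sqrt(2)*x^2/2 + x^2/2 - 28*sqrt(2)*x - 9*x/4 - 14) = sqrt(2)*x^5 - 13*sqrt(2)*x^4/2 + 15*x^4/2 - 195*x^3/4 - 69*sqrt(2)*x^3/4 - 285*x^2/2 + 357*sqrt(2)*x^2/8 - 133*sqrt(2)*x/4 + 420*x + 98*sqrt(2)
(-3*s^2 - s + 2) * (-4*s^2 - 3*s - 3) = 12*s^4 + 13*s^3 + 4*s^2 - 3*s - 6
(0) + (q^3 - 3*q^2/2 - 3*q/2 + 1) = q^3 - 3*q^2/2 - 3*q/2 + 1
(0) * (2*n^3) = 0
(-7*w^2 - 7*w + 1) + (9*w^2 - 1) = 2*w^2 - 7*w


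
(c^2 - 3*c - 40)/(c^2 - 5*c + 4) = (c^2 - 3*c - 40)/(c^2 - 5*c + 4)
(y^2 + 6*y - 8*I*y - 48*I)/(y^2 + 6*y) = (y - 8*I)/y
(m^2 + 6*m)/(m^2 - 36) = m/(m - 6)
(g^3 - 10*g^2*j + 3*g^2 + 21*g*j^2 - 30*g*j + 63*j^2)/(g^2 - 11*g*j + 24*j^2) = (g^2 - 7*g*j + 3*g - 21*j)/(g - 8*j)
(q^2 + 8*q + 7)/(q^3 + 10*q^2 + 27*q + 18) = (q + 7)/(q^2 + 9*q + 18)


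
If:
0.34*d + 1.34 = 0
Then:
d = -3.94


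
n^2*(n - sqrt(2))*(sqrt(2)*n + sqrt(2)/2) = sqrt(2)*n^4 - 2*n^3 + sqrt(2)*n^3/2 - n^2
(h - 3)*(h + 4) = h^2 + h - 12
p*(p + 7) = p^2 + 7*p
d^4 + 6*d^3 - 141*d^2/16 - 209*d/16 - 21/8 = (d - 2)*(d + 1/4)*(d + 3/4)*(d + 7)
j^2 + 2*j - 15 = (j - 3)*(j + 5)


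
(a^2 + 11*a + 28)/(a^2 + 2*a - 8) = (a + 7)/(a - 2)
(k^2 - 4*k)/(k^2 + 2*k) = (k - 4)/(k + 2)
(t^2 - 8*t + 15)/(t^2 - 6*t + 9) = (t - 5)/(t - 3)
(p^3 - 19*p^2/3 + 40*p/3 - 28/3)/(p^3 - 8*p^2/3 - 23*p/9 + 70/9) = 3*(p - 2)/(3*p + 5)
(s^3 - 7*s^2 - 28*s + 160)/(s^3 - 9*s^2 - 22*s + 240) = (s - 4)/(s - 6)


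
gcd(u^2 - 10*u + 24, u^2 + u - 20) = u - 4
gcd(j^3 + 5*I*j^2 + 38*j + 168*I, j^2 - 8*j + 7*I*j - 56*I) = j + 7*I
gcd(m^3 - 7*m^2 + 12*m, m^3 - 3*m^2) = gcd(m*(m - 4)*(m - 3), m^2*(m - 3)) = m^2 - 3*m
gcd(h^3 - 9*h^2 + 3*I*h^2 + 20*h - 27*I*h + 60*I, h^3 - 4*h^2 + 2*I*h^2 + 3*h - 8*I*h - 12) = h^2 + h*(-4 + 3*I) - 12*I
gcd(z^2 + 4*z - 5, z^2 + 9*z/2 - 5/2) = z + 5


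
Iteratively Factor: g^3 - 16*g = (g + 4)*(g^2 - 4*g) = (g - 4)*(g + 4)*(g)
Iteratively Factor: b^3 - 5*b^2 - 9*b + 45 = (b + 3)*(b^2 - 8*b + 15) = (b - 3)*(b + 3)*(b - 5)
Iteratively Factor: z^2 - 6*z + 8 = (z - 2)*(z - 4)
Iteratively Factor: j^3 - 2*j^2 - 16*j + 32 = (j - 4)*(j^2 + 2*j - 8) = (j - 4)*(j + 4)*(j - 2)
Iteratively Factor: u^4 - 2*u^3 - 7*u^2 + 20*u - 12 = (u + 3)*(u^3 - 5*u^2 + 8*u - 4) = (u - 1)*(u + 3)*(u^2 - 4*u + 4) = (u - 2)*(u - 1)*(u + 3)*(u - 2)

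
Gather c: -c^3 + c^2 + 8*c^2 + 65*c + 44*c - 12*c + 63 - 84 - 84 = -c^3 + 9*c^2 + 97*c - 105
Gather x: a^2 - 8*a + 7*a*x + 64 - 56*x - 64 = a^2 - 8*a + x*(7*a - 56)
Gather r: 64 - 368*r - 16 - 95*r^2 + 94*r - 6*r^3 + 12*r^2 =-6*r^3 - 83*r^2 - 274*r + 48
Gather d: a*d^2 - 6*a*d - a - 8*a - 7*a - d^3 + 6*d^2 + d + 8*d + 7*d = -16*a - d^3 + d^2*(a + 6) + d*(16 - 6*a)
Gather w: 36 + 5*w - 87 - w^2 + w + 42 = -w^2 + 6*w - 9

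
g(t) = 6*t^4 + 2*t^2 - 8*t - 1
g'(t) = 24*t^3 + 4*t - 8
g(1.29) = 8.62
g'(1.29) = 48.68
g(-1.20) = 23.92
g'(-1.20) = -54.27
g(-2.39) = 225.31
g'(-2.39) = -345.21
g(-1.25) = 26.77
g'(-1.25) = -59.88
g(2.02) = 90.90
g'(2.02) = 197.90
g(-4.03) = 1646.32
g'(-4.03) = -1594.94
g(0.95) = -1.91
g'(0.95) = 16.38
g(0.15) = -2.15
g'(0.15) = -7.32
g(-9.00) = 39599.00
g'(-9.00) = -17540.00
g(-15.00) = 304319.00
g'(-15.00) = -81068.00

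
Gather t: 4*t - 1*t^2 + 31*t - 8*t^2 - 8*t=-9*t^2 + 27*t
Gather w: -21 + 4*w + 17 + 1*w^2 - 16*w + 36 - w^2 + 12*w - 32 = 0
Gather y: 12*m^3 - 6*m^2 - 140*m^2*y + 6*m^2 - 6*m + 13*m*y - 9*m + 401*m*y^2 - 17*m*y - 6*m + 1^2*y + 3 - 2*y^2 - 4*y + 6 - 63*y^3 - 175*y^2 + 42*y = 12*m^3 - 21*m - 63*y^3 + y^2*(401*m - 177) + y*(-140*m^2 - 4*m + 39) + 9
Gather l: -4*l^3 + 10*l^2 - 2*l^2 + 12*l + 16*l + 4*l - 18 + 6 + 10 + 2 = -4*l^3 + 8*l^2 + 32*l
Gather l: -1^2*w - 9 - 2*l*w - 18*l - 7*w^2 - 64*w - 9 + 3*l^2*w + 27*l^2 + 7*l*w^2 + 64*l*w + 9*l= l^2*(3*w + 27) + l*(7*w^2 + 62*w - 9) - 7*w^2 - 65*w - 18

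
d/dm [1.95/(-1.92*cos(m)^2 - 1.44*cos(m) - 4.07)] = -(7.488*cos(m) + 2.808)*sin(m)/(1.92*cos(m)^2 + 1.44*cos(m) + 4.07)^2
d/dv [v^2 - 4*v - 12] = 2*v - 4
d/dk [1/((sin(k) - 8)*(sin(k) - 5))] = (13 - 2*sin(k))*cos(k)/((sin(k) - 8)^2*(sin(k) - 5)^2)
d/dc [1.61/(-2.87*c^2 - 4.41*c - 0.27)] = (9.2414*c + 7.1001)/(2.87*c^2 + 4.41*c + 0.27)^2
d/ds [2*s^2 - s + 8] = 4*s - 1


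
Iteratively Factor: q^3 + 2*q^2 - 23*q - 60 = (q + 3)*(q^2 - q - 20) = (q - 5)*(q + 3)*(q + 4)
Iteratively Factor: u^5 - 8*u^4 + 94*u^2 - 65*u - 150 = (u + 3)*(u^4 - 11*u^3 + 33*u^2 - 5*u - 50) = (u - 5)*(u + 3)*(u^3 - 6*u^2 + 3*u + 10) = (u - 5)*(u - 2)*(u + 3)*(u^2 - 4*u - 5) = (u - 5)*(u - 2)*(u + 1)*(u + 3)*(u - 5)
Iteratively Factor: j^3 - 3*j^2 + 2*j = (j)*(j^2 - 3*j + 2) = j*(j - 1)*(j - 2)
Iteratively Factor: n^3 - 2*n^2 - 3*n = (n)*(n^2 - 2*n - 3) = n*(n + 1)*(n - 3)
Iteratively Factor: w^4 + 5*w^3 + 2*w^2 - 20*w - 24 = (w - 2)*(w^3 + 7*w^2 + 16*w + 12) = (w - 2)*(w + 3)*(w^2 + 4*w + 4) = (w - 2)*(w + 2)*(w + 3)*(w + 2)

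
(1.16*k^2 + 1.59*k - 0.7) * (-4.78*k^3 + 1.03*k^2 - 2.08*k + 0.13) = -5.5448*k^5 - 6.4054*k^4 + 2.5709*k^3 - 3.8774*k^2 + 1.6627*k - 0.091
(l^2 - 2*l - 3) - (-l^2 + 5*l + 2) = 2*l^2 - 7*l - 5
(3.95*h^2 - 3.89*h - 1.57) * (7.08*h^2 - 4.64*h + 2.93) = 27.966*h^4 - 45.8692*h^3 + 18.5075*h^2 - 4.1129*h - 4.6001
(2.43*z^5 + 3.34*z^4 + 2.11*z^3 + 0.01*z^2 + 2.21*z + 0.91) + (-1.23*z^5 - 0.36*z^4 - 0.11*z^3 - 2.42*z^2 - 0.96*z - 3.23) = 1.2*z^5 + 2.98*z^4 + 2.0*z^3 - 2.41*z^2 + 1.25*z - 2.32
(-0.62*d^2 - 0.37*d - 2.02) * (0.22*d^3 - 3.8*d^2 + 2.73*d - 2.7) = -0.1364*d^5 + 2.2746*d^4 - 0.731*d^3 + 8.3399*d^2 - 4.5156*d + 5.454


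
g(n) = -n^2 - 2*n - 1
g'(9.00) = -20.00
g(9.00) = -100.00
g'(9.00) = -20.00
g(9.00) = -100.00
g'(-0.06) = -1.88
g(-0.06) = -0.88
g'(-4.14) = 6.28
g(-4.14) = -9.86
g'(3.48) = -8.96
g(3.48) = -20.07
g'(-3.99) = 5.98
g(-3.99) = -8.94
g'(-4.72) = 7.44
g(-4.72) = -13.84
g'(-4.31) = 6.62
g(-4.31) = -10.96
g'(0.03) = -2.06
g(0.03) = -1.06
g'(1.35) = -4.70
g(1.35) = -5.52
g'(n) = -2*n - 2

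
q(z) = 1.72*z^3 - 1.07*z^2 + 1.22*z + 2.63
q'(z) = 5.16*z^2 - 2.14*z + 1.22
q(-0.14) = 2.43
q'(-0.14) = 1.62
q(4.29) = 123.97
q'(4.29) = 87.00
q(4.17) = 113.83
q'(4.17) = 82.02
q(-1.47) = -6.94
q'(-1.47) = 15.52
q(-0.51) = 1.50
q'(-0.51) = 3.65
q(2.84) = 36.86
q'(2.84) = 36.76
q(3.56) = 71.02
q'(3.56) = 59.00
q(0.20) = 2.84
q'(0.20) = 1.00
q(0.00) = 2.63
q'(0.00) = 1.22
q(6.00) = 342.95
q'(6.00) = 174.14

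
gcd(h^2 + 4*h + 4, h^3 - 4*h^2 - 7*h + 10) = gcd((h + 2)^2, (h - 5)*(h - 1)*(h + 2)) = h + 2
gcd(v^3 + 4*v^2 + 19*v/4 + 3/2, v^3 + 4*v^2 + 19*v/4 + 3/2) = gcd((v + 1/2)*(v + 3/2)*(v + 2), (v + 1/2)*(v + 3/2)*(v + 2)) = v^3 + 4*v^2 + 19*v/4 + 3/2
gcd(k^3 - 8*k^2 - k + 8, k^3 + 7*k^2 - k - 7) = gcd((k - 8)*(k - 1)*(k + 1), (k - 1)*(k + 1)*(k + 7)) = k^2 - 1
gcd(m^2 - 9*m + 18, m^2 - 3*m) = m - 3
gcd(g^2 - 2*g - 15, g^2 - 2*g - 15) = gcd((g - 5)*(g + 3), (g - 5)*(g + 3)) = g^2 - 2*g - 15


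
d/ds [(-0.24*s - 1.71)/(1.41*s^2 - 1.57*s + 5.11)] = (0.3384*s^2 + 4.8222*s - 3.9111)/(1.9881*s^4 - 4.4274*s^3 + 16.8751*s^2 - 16.0454*s + 26.1121)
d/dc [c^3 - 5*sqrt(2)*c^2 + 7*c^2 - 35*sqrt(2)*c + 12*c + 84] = 3*c^2 - 10*sqrt(2)*c + 14*c - 35*sqrt(2) + 12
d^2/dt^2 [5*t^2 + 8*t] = 10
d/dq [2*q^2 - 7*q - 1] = 4*q - 7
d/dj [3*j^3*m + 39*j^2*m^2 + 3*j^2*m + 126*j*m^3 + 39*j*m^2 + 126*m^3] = 3*m*(3*j^2 + 26*j*m + 2*j + 42*m^2 + 13*m)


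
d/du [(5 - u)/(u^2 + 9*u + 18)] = (-u^2 - 9*u + (u - 5)*(2*u + 9) - 18)/(u^2 + 9*u + 18)^2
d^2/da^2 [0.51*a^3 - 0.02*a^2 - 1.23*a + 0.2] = 3.06*a - 0.04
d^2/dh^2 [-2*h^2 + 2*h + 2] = -4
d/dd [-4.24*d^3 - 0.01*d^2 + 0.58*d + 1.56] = -12.72*d^2 - 0.02*d + 0.58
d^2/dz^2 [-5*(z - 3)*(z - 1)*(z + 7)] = -30*z - 30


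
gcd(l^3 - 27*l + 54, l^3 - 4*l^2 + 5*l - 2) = 1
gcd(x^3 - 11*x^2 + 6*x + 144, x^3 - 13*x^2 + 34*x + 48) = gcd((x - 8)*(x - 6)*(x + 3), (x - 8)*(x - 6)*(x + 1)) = x^2 - 14*x + 48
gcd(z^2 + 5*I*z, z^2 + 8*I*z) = z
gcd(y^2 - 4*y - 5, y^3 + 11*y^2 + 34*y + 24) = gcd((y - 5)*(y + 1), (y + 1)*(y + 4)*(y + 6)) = y + 1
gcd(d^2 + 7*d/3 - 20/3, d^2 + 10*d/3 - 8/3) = d + 4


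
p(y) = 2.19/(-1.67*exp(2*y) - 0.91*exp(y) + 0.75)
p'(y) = 2.19*(3.34*exp(2*y) + 0.91*exp(y))/(-1.67*exp(2*y) - 0.91*exp(y) + 0.75)^2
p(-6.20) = 2.93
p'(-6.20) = 0.01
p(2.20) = -0.02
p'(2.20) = 0.03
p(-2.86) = 3.16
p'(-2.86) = 0.29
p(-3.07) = 3.11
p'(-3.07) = 0.22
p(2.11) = -0.02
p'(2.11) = 0.04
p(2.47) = -0.01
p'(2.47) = 0.02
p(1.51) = -0.06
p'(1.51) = 0.11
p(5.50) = -0.00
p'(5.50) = 0.00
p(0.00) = -1.20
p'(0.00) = 2.78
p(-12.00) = 2.92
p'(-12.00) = 0.00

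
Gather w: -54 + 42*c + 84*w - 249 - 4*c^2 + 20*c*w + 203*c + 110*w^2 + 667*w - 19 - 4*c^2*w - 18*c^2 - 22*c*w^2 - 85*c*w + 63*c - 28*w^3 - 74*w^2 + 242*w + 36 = -22*c^2 + 308*c - 28*w^3 + w^2*(36 - 22*c) + w*(-4*c^2 - 65*c + 993) - 286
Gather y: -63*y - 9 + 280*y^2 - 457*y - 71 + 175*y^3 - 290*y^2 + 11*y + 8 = 175*y^3 - 10*y^2 - 509*y - 72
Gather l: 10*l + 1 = 10*l + 1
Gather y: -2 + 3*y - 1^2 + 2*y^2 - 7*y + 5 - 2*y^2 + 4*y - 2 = 0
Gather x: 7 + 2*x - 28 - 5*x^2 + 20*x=-5*x^2 + 22*x - 21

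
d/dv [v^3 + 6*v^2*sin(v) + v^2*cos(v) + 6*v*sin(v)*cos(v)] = -v^2*sin(v) + 6*v^2*cos(v) + 3*v^2 + 12*v*sin(v) + 2*v*cos(v) + 6*v*cos(2*v) + 3*sin(2*v)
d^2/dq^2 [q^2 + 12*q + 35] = 2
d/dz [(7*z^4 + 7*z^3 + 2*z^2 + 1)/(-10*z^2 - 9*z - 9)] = (-140*z^5 - 259*z^4 - 378*z^3 - 207*z^2 - 16*z + 9)/(100*z^4 + 180*z^3 + 261*z^2 + 162*z + 81)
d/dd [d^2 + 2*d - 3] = 2*d + 2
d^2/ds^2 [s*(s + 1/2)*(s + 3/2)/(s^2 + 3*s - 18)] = 3*(29*s^3 - 72*s^2 + 1350*s + 918)/(2*(s^6 + 9*s^5 - 27*s^4 - 297*s^3 + 486*s^2 + 2916*s - 5832))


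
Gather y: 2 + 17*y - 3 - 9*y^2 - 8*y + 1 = -9*y^2 + 9*y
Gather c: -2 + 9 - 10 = -3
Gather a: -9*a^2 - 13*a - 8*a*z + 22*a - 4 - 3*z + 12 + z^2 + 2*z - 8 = -9*a^2 + a*(9 - 8*z) + z^2 - z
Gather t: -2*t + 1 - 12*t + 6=7 - 14*t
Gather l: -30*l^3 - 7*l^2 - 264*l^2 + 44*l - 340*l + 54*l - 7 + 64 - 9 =-30*l^3 - 271*l^2 - 242*l + 48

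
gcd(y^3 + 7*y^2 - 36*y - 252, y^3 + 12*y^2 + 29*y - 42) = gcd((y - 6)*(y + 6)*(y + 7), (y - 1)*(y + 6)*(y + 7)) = y^2 + 13*y + 42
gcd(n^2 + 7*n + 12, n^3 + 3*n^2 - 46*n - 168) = n + 4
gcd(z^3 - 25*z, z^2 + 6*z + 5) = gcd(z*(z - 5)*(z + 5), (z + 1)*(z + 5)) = z + 5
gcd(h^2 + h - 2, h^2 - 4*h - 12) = h + 2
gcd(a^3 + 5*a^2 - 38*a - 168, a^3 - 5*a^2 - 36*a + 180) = a - 6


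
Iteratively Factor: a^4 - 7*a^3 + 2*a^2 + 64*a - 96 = (a - 4)*(a^3 - 3*a^2 - 10*a + 24) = (a - 4)^2*(a^2 + a - 6) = (a - 4)^2*(a - 2)*(a + 3)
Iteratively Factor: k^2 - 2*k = (k - 2)*(k)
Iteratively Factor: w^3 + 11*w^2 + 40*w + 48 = (w + 4)*(w^2 + 7*w + 12) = (w + 3)*(w + 4)*(w + 4)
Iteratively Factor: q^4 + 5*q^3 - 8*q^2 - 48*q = (q + 4)*(q^3 + q^2 - 12*q) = (q - 3)*(q + 4)*(q^2 + 4*q) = (q - 3)*(q + 4)^2*(q)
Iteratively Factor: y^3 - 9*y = (y + 3)*(y^2 - 3*y) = y*(y + 3)*(y - 3)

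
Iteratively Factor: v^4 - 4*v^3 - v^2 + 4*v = (v + 1)*(v^3 - 5*v^2 + 4*v) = v*(v + 1)*(v^2 - 5*v + 4) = v*(v - 1)*(v + 1)*(v - 4)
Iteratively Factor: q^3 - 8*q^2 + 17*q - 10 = (q - 1)*(q^2 - 7*q + 10) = (q - 2)*(q - 1)*(q - 5)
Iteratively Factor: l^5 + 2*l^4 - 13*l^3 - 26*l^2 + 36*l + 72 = (l + 2)*(l^4 - 13*l^2 + 36) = (l + 2)^2*(l^3 - 2*l^2 - 9*l + 18) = (l + 2)^2*(l + 3)*(l^2 - 5*l + 6) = (l - 3)*(l + 2)^2*(l + 3)*(l - 2)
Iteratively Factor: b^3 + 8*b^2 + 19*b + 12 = (b + 4)*(b^2 + 4*b + 3) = (b + 1)*(b + 4)*(b + 3)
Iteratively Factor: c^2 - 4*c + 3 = (c - 1)*(c - 3)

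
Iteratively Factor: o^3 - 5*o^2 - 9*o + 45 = (o - 5)*(o^2 - 9) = (o - 5)*(o - 3)*(o + 3)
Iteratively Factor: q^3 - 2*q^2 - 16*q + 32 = (q - 4)*(q^2 + 2*q - 8) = (q - 4)*(q + 4)*(q - 2)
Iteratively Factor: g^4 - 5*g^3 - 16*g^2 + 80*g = (g + 4)*(g^3 - 9*g^2 + 20*g) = g*(g + 4)*(g^2 - 9*g + 20) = g*(g - 4)*(g + 4)*(g - 5)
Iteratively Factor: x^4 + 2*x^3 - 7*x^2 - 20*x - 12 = (x + 1)*(x^3 + x^2 - 8*x - 12) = (x + 1)*(x + 2)*(x^2 - x - 6) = (x + 1)*(x + 2)^2*(x - 3)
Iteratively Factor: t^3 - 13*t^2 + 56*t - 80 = (t - 4)*(t^2 - 9*t + 20) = (t - 5)*(t - 4)*(t - 4)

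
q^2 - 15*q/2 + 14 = (q - 4)*(q - 7/2)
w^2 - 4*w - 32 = (w - 8)*(w + 4)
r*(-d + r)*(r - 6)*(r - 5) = -d*r^3 + 11*d*r^2 - 30*d*r + r^4 - 11*r^3 + 30*r^2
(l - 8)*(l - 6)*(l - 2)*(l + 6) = l^4 - 10*l^3 - 20*l^2 + 360*l - 576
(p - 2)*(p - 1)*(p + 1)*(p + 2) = p^4 - 5*p^2 + 4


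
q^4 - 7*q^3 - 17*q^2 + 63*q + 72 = (q - 8)*(q - 3)*(q + 1)*(q + 3)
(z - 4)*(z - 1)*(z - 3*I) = z^3 - 5*z^2 - 3*I*z^2 + 4*z + 15*I*z - 12*I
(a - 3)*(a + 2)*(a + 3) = a^3 + 2*a^2 - 9*a - 18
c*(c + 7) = c^2 + 7*c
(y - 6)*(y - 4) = y^2 - 10*y + 24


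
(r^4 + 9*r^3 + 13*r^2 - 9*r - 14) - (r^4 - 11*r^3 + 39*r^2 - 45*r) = 20*r^3 - 26*r^2 + 36*r - 14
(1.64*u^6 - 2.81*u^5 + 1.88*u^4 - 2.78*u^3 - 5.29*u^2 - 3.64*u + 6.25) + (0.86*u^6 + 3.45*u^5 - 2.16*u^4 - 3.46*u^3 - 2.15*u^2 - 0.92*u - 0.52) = 2.5*u^6 + 0.64*u^5 - 0.28*u^4 - 6.24*u^3 - 7.44*u^2 - 4.56*u + 5.73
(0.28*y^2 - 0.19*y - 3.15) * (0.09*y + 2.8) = 0.0252*y^3 + 0.7669*y^2 - 0.8155*y - 8.82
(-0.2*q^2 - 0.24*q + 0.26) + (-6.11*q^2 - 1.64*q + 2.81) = -6.31*q^2 - 1.88*q + 3.07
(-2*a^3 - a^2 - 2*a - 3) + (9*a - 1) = -2*a^3 - a^2 + 7*a - 4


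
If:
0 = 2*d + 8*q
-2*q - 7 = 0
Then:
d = 14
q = -7/2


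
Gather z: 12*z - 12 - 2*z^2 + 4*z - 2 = -2*z^2 + 16*z - 14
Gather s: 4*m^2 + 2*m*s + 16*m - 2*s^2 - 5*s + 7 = 4*m^2 + 16*m - 2*s^2 + s*(2*m - 5) + 7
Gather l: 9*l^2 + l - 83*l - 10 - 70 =9*l^2 - 82*l - 80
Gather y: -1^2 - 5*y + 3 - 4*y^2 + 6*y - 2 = -4*y^2 + y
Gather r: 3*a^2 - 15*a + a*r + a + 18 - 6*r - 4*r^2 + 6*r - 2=3*a^2 + a*r - 14*a - 4*r^2 + 16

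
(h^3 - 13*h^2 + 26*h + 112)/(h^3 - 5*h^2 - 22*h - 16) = (h - 7)/(h + 1)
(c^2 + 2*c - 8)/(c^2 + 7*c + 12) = (c - 2)/(c + 3)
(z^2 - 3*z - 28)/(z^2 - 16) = (z - 7)/(z - 4)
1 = 1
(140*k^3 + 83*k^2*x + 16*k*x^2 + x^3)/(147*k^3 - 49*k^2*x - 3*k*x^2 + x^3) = (20*k^2 + 9*k*x + x^2)/(21*k^2 - 10*k*x + x^2)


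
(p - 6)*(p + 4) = p^2 - 2*p - 24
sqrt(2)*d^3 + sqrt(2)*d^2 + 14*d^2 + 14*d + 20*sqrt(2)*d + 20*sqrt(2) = (d + 2*sqrt(2))*(d + 5*sqrt(2))*(sqrt(2)*d + sqrt(2))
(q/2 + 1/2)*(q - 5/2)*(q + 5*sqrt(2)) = q^3/2 - 3*q^2/4 + 5*sqrt(2)*q^2/2 - 15*sqrt(2)*q/4 - 5*q/4 - 25*sqrt(2)/4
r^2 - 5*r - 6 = (r - 6)*(r + 1)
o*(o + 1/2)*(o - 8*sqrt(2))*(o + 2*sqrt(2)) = o^4 - 6*sqrt(2)*o^3 + o^3/2 - 32*o^2 - 3*sqrt(2)*o^2 - 16*o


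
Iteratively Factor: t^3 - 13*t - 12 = (t - 4)*(t^2 + 4*t + 3) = (t - 4)*(t + 3)*(t + 1)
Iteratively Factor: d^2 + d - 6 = (d + 3)*(d - 2)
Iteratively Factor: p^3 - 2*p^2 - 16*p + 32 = (p - 4)*(p^2 + 2*p - 8) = (p - 4)*(p + 4)*(p - 2)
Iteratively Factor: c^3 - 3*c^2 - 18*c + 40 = (c + 4)*(c^2 - 7*c + 10) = (c - 5)*(c + 4)*(c - 2)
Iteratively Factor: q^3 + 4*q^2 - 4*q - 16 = (q + 4)*(q^2 - 4) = (q - 2)*(q + 4)*(q + 2)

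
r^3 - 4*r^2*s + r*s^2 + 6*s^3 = (r - 3*s)*(r - 2*s)*(r + s)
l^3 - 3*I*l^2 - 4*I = (l - 2*I)^2*(l + I)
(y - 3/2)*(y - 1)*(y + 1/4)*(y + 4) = y^4 + 7*y^3/4 - 65*y^2/8 + 31*y/8 + 3/2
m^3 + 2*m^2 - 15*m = m*(m - 3)*(m + 5)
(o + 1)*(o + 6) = o^2 + 7*o + 6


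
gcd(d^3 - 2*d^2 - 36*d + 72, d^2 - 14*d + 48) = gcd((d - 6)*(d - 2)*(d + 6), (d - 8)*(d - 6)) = d - 6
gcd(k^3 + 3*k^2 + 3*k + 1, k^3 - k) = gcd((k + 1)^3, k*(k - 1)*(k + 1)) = k + 1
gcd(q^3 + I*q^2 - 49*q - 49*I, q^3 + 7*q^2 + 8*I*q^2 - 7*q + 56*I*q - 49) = q^2 + q*(7 + I) + 7*I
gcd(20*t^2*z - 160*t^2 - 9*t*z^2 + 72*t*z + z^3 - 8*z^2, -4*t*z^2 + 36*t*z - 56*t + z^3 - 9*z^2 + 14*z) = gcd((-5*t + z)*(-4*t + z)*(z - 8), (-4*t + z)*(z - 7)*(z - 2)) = -4*t + z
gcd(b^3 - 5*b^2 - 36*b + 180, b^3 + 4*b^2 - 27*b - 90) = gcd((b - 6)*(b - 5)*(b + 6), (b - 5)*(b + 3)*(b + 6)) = b^2 + b - 30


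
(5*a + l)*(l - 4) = 5*a*l - 20*a + l^2 - 4*l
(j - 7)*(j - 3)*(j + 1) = j^3 - 9*j^2 + 11*j + 21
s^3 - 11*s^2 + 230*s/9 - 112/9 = (s - 8)*(s - 7/3)*(s - 2/3)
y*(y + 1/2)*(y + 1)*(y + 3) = y^4 + 9*y^3/2 + 5*y^2 + 3*y/2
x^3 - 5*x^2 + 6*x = x*(x - 3)*(x - 2)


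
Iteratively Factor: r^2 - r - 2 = (r - 2)*(r + 1)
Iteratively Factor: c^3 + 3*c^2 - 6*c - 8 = (c - 2)*(c^2 + 5*c + 4) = (c - 2)*(c + 4)*(c + 1)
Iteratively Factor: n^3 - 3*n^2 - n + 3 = (n + 1)*(n^2 - 4*n + 3) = (n - 1)*(n + 1)*(n - 3)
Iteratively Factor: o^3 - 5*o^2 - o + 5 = (o - 1)*(o^2 - 4*o - 5) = (o - 5)*(o - 1)*(o + 1)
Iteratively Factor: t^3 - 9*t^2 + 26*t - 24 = (t - 2)*(t^2 - 7*t + 12) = (t - 4)*(t - 2)*(t - 3)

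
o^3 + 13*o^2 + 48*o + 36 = (o + 1)*(o + 6)^2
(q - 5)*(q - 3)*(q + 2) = q^3 - 6*q^2 - q + 30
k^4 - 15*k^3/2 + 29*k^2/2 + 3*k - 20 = (k - 4)*(k - 5/2)*(k - 2)*(k + 1)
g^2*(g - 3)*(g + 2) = g^4 - g^3 - 6*g^2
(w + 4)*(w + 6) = w^2 + 10*w + 24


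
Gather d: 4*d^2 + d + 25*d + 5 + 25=4*d^2 + 26*d + 30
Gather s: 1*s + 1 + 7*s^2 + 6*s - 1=7*s^2 + 7*s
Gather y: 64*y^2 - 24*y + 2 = 64*y^2 - 24*y + 2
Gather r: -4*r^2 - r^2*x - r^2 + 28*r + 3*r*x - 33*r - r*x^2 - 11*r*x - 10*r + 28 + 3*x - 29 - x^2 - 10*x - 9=r^2*(-x - 5) + r*(-x^2 - 8*x - 15) - x^2 - 7*x - 10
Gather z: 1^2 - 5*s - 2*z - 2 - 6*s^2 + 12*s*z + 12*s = -6*s^2 + 7*s + z*(12*s - 2) - 1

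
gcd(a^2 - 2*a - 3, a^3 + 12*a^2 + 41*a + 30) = a + 1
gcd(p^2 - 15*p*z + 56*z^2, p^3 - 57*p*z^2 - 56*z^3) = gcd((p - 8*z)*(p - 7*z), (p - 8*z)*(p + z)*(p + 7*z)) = -p + 8*z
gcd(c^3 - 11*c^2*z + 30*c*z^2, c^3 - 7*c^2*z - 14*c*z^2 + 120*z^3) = c^2 - 11*c*z + 30*z^2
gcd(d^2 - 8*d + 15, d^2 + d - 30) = d - 5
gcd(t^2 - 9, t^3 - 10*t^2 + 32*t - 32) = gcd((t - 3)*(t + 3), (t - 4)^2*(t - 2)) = 1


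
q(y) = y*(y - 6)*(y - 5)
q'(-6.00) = 270.00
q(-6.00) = -792.00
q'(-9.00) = 471.00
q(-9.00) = -1890.00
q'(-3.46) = 142.03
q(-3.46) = -276.91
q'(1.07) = 9.89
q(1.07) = 20.73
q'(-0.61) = 44.54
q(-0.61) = -22.62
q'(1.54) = 3.23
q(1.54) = 23.76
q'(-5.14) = 222.34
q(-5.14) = -580.61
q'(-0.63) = 45.05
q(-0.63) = -23.52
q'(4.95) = -5.39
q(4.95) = 0.26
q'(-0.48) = 41.25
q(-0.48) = -17.04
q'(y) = y*(y - 6) + y*(y - 5) + (y - 6)*(y - 5) = 3*y^2 - 22*y + 30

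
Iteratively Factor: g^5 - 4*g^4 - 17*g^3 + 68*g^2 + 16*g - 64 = (g - 4)*(g^4 - 17*g^2 + 16) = (g - 4)*(g - 1)*(g^3 + g^2 - 16*g - 16) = (g - 4)*(g - 1)*(g + 1)*(g^2 - 16) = (g - 4)^2*(g - 1)*(g + 1)*(g + 4)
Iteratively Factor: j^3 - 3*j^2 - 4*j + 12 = (j + 2)*(j^2 - 5*j + 6) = (j - 3)*(j + 2)*(j - 2)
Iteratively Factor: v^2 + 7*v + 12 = (v + 3)*(v + 4)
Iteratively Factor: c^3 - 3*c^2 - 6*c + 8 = (c - 4)*(c^2 + c - 2) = (c - 4)*(c - 1)*(c + 2)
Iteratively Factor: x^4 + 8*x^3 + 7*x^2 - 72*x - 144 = (x + 3)*(x^3 + 5*x^2 - 8*x - 48) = (x - 3)*(x + 3)*(x^2 + 8*x + 16) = (x - 3)*(x + 3)*(x + 4)*(x + 4)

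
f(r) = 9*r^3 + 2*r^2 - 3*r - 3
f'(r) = 27*r^2 + 4*r - 3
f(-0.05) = -2.85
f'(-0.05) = -3.13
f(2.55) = 151.59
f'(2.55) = 182.77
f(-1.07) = -8.53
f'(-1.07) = 23.63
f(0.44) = -3.17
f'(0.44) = 3.99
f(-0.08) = -2.75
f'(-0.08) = -3.15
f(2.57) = 155.27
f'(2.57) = 185.61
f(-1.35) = -17.45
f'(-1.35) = 40.81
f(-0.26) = -2.24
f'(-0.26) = -2.21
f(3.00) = 249.00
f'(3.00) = 252.00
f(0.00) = -3.00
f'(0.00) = -3.00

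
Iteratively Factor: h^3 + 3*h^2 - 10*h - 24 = (h + 4)*(h^2 - h - 6) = (h + 2)*(h + 4)*(h - 3)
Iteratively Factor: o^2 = (o)*(o)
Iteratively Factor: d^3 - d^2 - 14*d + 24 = (d + 4)*(d^2 - 5*d + 6) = (d - 3)*(d + 4)*(d - 2)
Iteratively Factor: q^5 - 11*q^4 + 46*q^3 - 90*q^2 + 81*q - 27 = (q - 1)*(q^4 - 10*q^3 + 36*q^2 - 54*q + 27) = (q - 3)*(q - 1)*(q^3 - 7*q^2 + 15*q - 9) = (q - 3)^2*(q - 1)*(q^2 - 4*q + 3) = (q - 3)^3*(q - 1)*(q - 1)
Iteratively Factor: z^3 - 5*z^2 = (z)*(z^2 - 5*z) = z^2*(z - 5)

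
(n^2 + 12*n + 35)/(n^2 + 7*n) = (n + 5)/n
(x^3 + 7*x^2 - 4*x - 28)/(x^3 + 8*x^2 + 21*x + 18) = (x^2 + 5*x - 14)/(x^2 + 6*x + 9)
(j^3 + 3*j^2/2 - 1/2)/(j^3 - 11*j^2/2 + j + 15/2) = (2*j^2 + j - 1)/(2*j^2 - 13*j + 15)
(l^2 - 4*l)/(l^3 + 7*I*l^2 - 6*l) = (l - 4)/(l^2 + 7*I*l - 6)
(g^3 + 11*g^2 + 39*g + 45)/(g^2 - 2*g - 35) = (g^2 + 6*g + 9)/(g - 7)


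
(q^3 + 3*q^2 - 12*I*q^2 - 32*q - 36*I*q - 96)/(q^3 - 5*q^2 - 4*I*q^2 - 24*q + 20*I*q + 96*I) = (q - 8*I)/(q - 8)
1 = 1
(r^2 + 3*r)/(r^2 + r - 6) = r/(r - 2)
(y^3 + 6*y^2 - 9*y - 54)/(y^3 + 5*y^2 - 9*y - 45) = (y + 6)/(y + 5)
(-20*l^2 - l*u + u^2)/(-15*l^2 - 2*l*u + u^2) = (4*l + u)/(3*l + u)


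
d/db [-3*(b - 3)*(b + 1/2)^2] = -9*b^2 + 12*b + 33/4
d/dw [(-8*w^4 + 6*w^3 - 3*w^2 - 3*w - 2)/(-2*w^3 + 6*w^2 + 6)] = (8*w^6 - 48*w^5 + 15*w^4 - 102*w^3 + 57*w^2 - 6*w - 9)/(2*(w^6 - 6*w^5 + 9*w^4 - 6*w^3 + 18*w^2 + 9))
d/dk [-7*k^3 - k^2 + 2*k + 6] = -21*k^2 - 2*k + 2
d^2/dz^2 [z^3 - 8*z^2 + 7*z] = 6*z - 16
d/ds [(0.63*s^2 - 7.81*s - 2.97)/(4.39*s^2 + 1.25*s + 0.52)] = (35.0734*s^2 + 26.7318*s - 0.3487)/(19.2721*s^4 + 10.975*s^3 + 6.1281*s^2 + 1.3*s + 0.2704)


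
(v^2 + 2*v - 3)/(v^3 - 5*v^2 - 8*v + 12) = (v + 3)/(v^2 - 4*v - 12)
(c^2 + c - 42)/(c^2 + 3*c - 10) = (c^2 + c - 42)/(c^2 + 3*c - 10)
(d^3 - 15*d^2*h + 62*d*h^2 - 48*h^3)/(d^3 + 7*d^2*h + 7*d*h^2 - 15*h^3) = (d^2 - 14*d*h + 48*h^2)/(d^2 + 8*d*h + 15*h^2)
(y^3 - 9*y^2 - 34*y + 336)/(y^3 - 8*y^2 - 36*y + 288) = (y - 7)/(y - 6)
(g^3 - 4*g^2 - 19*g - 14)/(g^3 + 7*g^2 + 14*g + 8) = (g - 7)/(g + 4)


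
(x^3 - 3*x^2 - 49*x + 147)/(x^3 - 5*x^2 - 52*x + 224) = (x^2 - 10*x + 21)/(x^2 - 12*x + 32)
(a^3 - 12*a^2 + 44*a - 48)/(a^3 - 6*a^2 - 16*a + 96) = (a - 2)/(a + 4)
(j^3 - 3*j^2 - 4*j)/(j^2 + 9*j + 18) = j*(j^2 - 3*j - 4)/(j^2 + 9*j + 18)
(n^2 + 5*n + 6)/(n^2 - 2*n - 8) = (n + 3)/(n - 4)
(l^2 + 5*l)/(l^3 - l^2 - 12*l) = (l + 5)/(l^2 - l - 12)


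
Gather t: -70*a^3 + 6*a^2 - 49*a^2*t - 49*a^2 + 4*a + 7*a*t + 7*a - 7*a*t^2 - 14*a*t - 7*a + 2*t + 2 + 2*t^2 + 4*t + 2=-70*a^3 - 43*a^2 + 4*a + t^2*(2 - 7*a) + t*(-49*a^2 - 7*a + 6) + 4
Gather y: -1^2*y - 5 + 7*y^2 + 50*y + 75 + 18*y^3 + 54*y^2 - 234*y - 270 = 18*y^3 + 61*y^2 - 185*y - 200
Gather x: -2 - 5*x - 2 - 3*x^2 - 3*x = -3*x^2 - 8*x - 4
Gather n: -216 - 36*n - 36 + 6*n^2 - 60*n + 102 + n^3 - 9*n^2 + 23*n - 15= n^3 - 3*n^2 - 73*n - 165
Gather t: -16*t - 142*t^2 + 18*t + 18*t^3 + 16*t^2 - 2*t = 18*t^3 - 126*t^2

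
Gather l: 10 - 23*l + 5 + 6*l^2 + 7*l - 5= 6*l^2 - 16*l + 10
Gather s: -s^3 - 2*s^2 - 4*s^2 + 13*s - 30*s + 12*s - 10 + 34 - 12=-s^3 - 6*s^2 - 5*s + 12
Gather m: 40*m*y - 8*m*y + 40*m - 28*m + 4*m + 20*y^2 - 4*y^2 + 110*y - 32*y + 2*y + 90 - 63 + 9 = m*(32*y + 16) + 16*y^2 + 80*y + 36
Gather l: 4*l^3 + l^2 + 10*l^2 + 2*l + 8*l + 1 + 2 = 4*l^3 + 11*l^2 + 10*l + 3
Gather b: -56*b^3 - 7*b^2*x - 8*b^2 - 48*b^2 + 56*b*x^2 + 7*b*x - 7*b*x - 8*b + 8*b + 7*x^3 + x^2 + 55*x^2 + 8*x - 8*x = -56*b^3 + b^2*(-7*x - 56) + 56*b*x^2 + 7*x^3 + 56*x^2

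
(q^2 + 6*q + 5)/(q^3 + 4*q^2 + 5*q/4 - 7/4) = 4*(q + 5)/(4*q^2 + 12*q - 7)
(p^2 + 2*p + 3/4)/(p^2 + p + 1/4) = (2*p + 3)/(2*p + 1)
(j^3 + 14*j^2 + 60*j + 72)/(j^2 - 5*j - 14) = (j^2 + 12*j + 36)/(j - 7)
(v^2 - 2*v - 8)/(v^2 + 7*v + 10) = (v - 4)/(v + 5)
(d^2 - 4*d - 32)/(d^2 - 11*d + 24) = (d + 4)/(d - 3)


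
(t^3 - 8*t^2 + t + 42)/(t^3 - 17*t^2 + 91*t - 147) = (t + 2)/(t - 7)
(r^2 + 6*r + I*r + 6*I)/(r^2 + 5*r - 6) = (r + I)/(r - 1)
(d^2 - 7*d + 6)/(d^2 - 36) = (d - 1)/(d + 6)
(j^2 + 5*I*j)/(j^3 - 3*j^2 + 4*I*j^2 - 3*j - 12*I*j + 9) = j*(j + 5*I)/(j^3 + j^2*(-3 + 4*I) - 3*j*(1 + 4*I) + 9)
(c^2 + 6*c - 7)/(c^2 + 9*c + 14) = (c - 1)/(c + 2)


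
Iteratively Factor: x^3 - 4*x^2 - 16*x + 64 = (x + 4)*(x^2 - 8*x + 16) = (x - 4)*(x + 4)*(x - 4)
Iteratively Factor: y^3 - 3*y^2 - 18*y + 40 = (y - 5)*(y^2 + 2*y - 8) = (y - 5)*(y + 4)*(y - 2)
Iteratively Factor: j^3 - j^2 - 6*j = (j - 3)*(j^2 + 2*j) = (j - 3)*(j + 2)*(j)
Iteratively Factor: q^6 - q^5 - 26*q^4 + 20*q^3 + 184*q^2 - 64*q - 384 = (q - 4)*(q^5 + 3*q^4 - 14*q^3 - 36*q^2 + 40*q + 96) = (q - 4)*(q + 4)*(q^4 - q^3 - 10*q^2 + 4*q + 24) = (q - 4)*(q - 3)*(q + 4)*(q^3 + 2*q^2 - 4*q - 8) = (q - 4)*(q - 3)*(q + 2)*(q + 4)*(q^2 - 4) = (q - 4)*(q - 3)*(q - 2)*(q + 2)*(q + 4)*(q + 2)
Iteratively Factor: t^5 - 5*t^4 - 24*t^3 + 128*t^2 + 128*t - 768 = (t - 4)*(t^4 - t^3 - 28*t^2 + 16*t + 192) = (t - 4)^2*(t^3 + 3*t^2 - 16*t - 48) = (t - 4)^2*(t + 4)*(t^2 - t - 12) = (t - 4)^3*(t + 4)*(t + 3)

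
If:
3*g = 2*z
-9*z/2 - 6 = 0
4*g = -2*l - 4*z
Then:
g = -8/9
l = 40/9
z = -4/3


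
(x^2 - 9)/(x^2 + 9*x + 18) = (x - 3)/(x + 6)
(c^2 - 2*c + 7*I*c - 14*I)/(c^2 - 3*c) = (c^2 + c*(-2 + 7*I) - 14*I)/(c*(c - 3))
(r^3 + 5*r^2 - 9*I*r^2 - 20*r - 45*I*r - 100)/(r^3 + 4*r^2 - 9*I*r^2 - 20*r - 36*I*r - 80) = (r + 5)/(r + 4)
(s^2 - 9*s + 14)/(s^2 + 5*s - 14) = (s - 7)/(s + 7)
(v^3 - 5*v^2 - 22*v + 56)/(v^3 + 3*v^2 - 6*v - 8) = (v - 7)/(v + 1)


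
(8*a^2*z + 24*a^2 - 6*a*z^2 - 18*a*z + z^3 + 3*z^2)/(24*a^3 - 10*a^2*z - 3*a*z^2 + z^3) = (z + 3)/(3*a + z)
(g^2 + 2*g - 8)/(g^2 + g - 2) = (g^2 + 2*g - 8)/(g^2 + g - 2)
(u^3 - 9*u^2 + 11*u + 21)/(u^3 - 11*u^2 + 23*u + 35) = (u - 3)/(u - 5)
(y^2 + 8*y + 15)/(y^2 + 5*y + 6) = (y + 5)/(y + 2)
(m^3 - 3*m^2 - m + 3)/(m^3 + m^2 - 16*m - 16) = (m^2 - 4*m + 3)/(m^2 - 16)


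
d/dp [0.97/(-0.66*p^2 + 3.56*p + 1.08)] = (1.2804*p - 3.4532)/(-0.66*p^2 + 3.56*p + 1.08)^2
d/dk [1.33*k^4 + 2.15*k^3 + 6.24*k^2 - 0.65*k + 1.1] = 5.32*k^3 + 6.45*k^2 + 12.48*k - 0.65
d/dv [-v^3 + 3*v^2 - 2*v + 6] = -3*v^2 + 6*v - 2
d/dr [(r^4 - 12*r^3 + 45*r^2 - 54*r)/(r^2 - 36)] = 2*(r^3 + 6*r^2 - 36*r + 27)/(r^2 + 12*r + 36)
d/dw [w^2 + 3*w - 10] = 2*w + 3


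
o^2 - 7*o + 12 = (o - 4)*(o - 3)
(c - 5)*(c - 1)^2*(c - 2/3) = c^4 - 23*c^3/3 + 47*c^2/3 - 37*c/3 + 10/3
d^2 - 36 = (d - 6)*(d + 6)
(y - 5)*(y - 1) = y^2 - 6*y + 5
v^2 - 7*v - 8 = (v - 8)*(v + 1)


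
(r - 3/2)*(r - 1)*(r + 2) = r^3 - r^2/2 - 7*r/2 + 3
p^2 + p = p*(p + 1)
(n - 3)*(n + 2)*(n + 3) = n^3 + 2*n^2 - 9*n - 18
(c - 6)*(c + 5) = c^2 - c - 30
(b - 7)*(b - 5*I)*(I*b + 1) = I*b^3 + 6*b^2 - 7*I*b^2 - 42*b - 5*I*b + 35*I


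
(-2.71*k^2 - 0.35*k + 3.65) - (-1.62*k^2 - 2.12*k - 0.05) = -1.09*k^2 + 1.77*k + 3.7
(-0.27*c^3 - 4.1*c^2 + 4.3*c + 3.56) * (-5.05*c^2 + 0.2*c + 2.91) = 1.3635*c^5 + 20.651*c^4 - 23.3207*c^3 - 29.049*c^2 + 13.225*c + 10.3596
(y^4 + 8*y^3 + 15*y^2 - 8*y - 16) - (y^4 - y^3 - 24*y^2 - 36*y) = 9*y^3 + 39*y^2 + 28*y - 16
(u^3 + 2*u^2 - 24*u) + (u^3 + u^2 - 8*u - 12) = 2*u^3 + 3*u^2 - 32*u - 12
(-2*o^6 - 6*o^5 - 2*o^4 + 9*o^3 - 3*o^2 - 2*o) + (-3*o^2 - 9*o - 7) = -2*o^6 - 6*o^5 - 2*o^4 + 9*o^3 - 6*o^2 - 11*o - 7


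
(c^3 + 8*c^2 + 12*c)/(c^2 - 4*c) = (c^2 + 8*c + 12)/(c - 4)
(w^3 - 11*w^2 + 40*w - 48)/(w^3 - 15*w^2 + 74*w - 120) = (w^2 - 7*w + 12)/(w^2 - 11*w + 30)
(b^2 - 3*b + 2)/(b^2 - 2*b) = (b - 1)/b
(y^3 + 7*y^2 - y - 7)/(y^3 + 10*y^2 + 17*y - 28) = (y + 1)/(y + 4)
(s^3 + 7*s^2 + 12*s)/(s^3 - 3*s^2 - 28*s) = (s + 3)/(s - 7)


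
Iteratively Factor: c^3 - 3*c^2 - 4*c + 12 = (c - 3)*(c^2 - 4) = (c - 3)*(c - 2)*(c + 2)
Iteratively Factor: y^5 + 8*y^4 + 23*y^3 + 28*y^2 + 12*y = (y)*(y^4 + 8*y^3 + 23*y^2 + 28*y + 12) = y*(y + 3)*(y^3 + 5*y^2 + 8*y + 4) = y*(y + 2)*(y + 3)*(y^2 + 3*y + 2) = y*(y + 1)*(y + 2)*(y + 3)*(y + 2)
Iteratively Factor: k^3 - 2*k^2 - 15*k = (k + 3)*(k^2 - 5*k) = k*(k + 3)*(k - 5)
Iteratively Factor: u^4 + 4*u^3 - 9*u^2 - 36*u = (u - 3)*(u^3 + 7*u^2 + 12*u) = (u - 3)*(u + 4)*(u^2 + 3*u) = (u - 3)*(u + 3)*(u + 4)*(u)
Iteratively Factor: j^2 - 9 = (j + 3)*(j - 3)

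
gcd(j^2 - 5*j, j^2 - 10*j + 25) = j - 5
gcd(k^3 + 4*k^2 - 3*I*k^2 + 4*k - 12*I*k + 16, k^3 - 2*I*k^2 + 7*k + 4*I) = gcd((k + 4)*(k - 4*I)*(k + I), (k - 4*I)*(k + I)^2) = k^2 - 3*I*k + 4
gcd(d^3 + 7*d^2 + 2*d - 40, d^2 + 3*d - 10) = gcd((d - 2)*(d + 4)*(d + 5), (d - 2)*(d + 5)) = d^2 + 3*d - 10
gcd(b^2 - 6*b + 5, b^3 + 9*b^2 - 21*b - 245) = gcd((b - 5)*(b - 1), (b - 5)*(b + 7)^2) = b - 5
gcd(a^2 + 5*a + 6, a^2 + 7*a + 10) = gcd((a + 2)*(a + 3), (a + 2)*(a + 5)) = a + 2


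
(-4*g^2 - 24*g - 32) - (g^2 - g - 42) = -5*g^2 - 23*g + 10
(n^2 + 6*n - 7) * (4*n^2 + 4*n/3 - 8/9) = 4*n^4 + 76*n^3/3 - 188*n^2/9 - 44*n/3 + 56/9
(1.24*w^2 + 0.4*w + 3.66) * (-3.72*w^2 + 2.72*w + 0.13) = -4.6128*w^4 + 1.8848*w^3 - 12.366*w^2 + 10.0072*w + 0.4758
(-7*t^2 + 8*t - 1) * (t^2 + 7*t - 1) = -7*t^4 - 41*t^3 + 62*t^2 - 15*t + 1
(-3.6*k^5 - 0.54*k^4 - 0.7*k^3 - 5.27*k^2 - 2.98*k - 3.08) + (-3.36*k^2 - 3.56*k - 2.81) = -3.6*k^5 - 0.54*k^4 - 0.7*k^3 - 8.63*k^2 - 6.54*k - 5.89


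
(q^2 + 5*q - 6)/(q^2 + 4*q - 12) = (q - 1)/(q - 2)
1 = 1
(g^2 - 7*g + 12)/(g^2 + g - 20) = (g - 3)/(g + 5)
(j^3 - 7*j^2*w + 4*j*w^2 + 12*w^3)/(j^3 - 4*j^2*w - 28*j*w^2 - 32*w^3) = (-j^3 + 7*j^2*w - 4*j*w^2 - 12*w^3)/(-j^3 + 4*j^2*w + 28*j*w^2 + 32*w^3)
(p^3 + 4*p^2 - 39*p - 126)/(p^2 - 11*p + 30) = (p^2 + 10*p + 21)/(p - 5)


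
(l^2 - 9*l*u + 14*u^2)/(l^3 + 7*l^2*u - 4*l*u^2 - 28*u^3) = (l - 7*u)/(l^2 + 9*l*u + 14*u^2)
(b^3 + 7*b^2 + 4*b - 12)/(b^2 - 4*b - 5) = (-b^3 - 7*b^2 - 4*b + 12)/(-b^2 + 4*b + 5)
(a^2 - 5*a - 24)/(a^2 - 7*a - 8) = (a + 3)/(a + 1)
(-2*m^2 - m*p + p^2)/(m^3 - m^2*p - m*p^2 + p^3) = (-2*m + p)/(m^2 - 2*m*p + p^2)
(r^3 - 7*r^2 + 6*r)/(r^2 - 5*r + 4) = r*(r - 6)/(r - 4)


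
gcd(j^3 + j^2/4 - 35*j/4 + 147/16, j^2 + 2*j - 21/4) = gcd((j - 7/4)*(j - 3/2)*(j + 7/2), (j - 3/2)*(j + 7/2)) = j^2 + 2*j - 21/4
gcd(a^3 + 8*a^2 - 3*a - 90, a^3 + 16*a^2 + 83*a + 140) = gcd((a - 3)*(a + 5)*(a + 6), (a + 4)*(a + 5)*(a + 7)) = a + 5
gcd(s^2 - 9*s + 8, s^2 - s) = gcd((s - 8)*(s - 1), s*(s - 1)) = s - 1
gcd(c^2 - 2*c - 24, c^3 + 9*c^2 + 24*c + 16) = c + 4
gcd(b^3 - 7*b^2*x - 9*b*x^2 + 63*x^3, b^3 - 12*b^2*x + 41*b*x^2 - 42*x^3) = b^2 - 10*b*x + 21*x^2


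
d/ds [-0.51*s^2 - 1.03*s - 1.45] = -1.02*s - 1.03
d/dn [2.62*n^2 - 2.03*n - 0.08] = 5.24*n - 2.03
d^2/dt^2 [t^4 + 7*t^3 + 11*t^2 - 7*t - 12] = 12*t^2 + 42*t + 22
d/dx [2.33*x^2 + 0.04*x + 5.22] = 4.66*x + 0.04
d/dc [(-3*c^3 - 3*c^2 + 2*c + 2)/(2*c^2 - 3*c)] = (-6*c^4 + 18*c^3 + 5*c^2 - 8*c + 6)/(c^2*(4*c^2 - 12*c + 9))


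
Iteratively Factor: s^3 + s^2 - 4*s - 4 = (s + 1)*(s^2 - 4) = (s - 2)*(s + 1)*(s + 2)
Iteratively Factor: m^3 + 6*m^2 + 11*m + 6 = (m + 1)*(m^2 + 5*m + 6) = (m + 1)*(m + 2)*(m + 3)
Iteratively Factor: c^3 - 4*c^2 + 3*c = (c)*(c^2 - 4*c + 3) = c*(c - 3)*(c - 1)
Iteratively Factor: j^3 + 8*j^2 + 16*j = (j + 4)*(j^2 + 4*j) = j*(j + 4)*(j + 4)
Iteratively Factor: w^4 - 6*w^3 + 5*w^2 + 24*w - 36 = (w - 3)*(w^3 - 3*w^2 - 4*w + 12) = (w - 3)^2*(w^2 - 4) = (w - 3)^2*(w - 2)*(w + 2)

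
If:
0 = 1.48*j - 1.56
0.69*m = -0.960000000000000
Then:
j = 1.05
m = -1.39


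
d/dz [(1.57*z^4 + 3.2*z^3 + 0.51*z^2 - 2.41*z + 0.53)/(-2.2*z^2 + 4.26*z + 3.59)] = (-6.908*z^5 + 13.0246*z^4 + 49.8092*z^3 + 31.3346*z^2 + 5.9938*z - 10.9097)/(4.84*z^4 - 18.744*z^3 + 2.3516*z^2 + 30.5868*z + 12.8881)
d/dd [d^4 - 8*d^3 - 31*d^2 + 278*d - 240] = 4*d^3 - 24*d^2 - 62*d + 278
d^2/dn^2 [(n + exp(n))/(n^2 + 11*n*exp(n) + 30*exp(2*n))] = (2*(n + exp(n))*(11*n*exp(n) + 2*n + 60*exp(2*n) + 11*exp(n))^2 - ((n + exp(n))*(11*n*exp(n) + 120*exp(2*n) + 22*exp(n) + 2) + 2*(exp(n) + 1)*(11*n*exp(n) + 2*n + 60*exp(2*n) + 11*exp(n)))*(n^2 + 11*n*exp(n) + 30*exp(2*n)) + (n^2 + 11*n*exp(n) + 30*exp(2*n))^2*exp(n))/(n^2 + 11*n*exp(n) + 30*exp(2*n))^3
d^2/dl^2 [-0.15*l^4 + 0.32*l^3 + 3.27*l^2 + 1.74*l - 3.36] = -1.8*l^2 + 1.92*l + 6.54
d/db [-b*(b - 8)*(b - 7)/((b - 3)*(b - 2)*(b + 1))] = (-11*b^4 + 110*b^3 - 227*b^2 + 180*b - 336)/(b^6 - 8*b^5 + 18*b^4 + 4*b^3 - 47*b^2 + 12*b + 36)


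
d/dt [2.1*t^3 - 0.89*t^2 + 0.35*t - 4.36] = 6.3*t^2 - 1.78*t + 0.35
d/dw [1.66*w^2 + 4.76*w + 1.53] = 3.32*w + 4.76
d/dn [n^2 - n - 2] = 2*n - 1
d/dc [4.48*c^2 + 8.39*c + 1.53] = 8.96*c + 8.39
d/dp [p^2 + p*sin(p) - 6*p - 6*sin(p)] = p*cos(p) + 2*p + sin(p) - 6*cos(p) - 6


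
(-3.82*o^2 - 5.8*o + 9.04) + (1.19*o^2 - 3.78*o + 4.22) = -2.63*o^2 - 9.58*o + 13.26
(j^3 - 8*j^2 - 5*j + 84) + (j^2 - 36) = j^3 - 7*j^2 - 5*j + 48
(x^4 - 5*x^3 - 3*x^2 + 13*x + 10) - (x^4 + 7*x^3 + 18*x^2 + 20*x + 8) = -12*x^3 - 21*x^2 - 7*x + 2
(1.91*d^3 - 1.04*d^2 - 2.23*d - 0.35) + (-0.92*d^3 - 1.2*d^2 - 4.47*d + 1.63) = 0.99*d^3 - 2.24*d^2 - 6.7*d + 1.28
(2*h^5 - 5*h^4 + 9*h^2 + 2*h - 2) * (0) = 0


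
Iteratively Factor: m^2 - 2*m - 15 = (m - 5)*(m + 3)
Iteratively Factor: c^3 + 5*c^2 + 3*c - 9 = (c + 3)*(c^2 + 2*c - 3) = (c + 3)^2*(c - 1)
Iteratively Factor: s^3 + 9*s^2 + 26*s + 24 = (s + 3)*(s^2 + 6*s + 8) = (s + 2)*(s + 3)*(s + 4)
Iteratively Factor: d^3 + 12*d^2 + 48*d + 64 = (d + 4)*(d^2 + 8*d + 16) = (d + 4)^2*(d + 4)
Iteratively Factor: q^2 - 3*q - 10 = (q + 2)*(q - 5)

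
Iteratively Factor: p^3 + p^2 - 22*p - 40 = (p - 5)*(p^2 + 6*p + 8) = (p - 5)*(p + 4)*(p + 2)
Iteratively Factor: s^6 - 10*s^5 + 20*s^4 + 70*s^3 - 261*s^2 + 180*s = (s)*(s^5 - 10*s^4 + 20*s^3 + 70*s^2 - 261*s + 180) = s*(s - 1)*(s^4 - 9*s^3 + 11*s^2 + 81*s - 180) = s*(s - 4)*(s - 1)*(s^3 - 5*s^2 - 9*s + 45) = s*(s - 4)*(s - 3)*(s - 1)*(s^2 - 2*s - 15) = s*(s - 4)*(s - 3)*(s - 1)*(s + 3)*(s - 5)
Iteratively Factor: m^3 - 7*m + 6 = (m + 3)*(m^2 - 3*m + 2) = (m - 1)*(m + 3)*(m - 2)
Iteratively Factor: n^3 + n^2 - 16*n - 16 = (n + 1)*(n^2 - 16) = (n + 1)*(n + 4)*(n - 4)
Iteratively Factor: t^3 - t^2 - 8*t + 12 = (t - 2)*(t^2 + t - 6) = (t - 2)^2*(t + 3)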